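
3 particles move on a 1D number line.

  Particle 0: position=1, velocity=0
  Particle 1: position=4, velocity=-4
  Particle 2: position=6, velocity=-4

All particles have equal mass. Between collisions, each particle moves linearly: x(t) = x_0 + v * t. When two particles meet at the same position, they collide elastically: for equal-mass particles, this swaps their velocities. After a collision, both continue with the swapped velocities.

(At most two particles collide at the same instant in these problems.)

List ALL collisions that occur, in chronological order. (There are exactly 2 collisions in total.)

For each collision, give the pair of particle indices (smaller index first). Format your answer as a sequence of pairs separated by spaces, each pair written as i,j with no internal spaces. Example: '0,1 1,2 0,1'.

Collision at t=3/4: particles 0 and 1 swap velocities; positions: p0=1 p1=1 p2=3; velocities now: v0=-4 v1=0 v2=-4
Collision at t=5/4: particles 1 and 2 swap velocities; positions: p0=-1 p1=1 p2=1; velocities now: v0=-4 v1=-4 v2=0

Answer: 0,1 1,2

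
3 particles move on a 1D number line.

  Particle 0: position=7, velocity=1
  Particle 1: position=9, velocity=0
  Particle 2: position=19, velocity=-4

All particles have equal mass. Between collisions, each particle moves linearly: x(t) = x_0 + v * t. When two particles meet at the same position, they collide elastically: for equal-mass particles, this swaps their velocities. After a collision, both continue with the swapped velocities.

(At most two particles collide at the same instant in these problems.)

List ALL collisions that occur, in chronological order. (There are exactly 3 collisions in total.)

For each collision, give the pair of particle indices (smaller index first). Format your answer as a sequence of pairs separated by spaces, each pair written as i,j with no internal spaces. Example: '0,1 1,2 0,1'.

Collision at t=2: particles 0 and 1 swap velocities; positions: p0=9 p1=9 p2=11; velocities now: v0=0 v1=1 v2=-4
Collision at t=12/5: particles 1 and 2 swap velocities; positions: p0=9 p1=47/5 p2=47/5; velocities now: v0=0 v1=-4 v2=1
Collision at t=5/2: particles 0 and 1 swap velocities; positions: p0=9 p1=9 p2=19/2; velocities now: v0=-4 v1=0 v2=1

Answer: 0,1 1,2 0,1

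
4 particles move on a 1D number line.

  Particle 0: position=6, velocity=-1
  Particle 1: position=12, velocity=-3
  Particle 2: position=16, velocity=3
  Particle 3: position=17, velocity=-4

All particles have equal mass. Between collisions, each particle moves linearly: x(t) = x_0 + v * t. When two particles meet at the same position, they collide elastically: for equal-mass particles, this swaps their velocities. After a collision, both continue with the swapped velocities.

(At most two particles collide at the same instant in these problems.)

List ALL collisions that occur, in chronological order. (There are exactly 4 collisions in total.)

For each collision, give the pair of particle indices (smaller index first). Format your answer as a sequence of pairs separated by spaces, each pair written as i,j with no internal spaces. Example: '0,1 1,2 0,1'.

Collision at t=1/7: particles 2 and 3 swap velocities; positions: p0=41/7 p1=81/7 p2=115/7 p3=115/7; velocities now: v0=-1 v1=-3 v2=-4 v3=3
Collision at t=3: particles 0 and 1 swap velocities; positions: p0=3 p1=3 p2=5 p3=25; velocities now: v0=-3 v1=-1 v2=-4 v3=3
Collision at t=11/3: particles 1 and 2 swap velocities; positions: p0=1 p1=7/3 p2=7/3 p3=27; velocities now: v0=-3 v1=-4 v2=-1 v3=3
Collision at t=5: particles 0 and 1 swap velocities; positions: p0=-3 p1=-3 p2=1 p3=31; velocities now: v0=-4 v1=-3 v2=-1 v3=3

Answer: 2,3 0,1 1,2 0,1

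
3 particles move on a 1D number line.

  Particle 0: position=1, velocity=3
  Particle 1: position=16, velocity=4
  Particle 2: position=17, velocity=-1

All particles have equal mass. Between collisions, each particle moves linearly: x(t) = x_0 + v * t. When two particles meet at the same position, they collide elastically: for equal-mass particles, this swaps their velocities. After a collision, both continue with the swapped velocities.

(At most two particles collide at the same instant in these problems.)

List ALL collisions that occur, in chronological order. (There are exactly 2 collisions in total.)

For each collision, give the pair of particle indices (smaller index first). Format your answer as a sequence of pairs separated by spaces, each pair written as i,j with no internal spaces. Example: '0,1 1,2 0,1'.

Collision at t=1/5: particles 1 and 2 swap velocities; positions: p0=8/5 p1=84/5 p2=84/5; velocities now: v0=3 v1=-1 v2=4
Collision at t=4: particles 0 and 1 swap velocities; positions: p0=13 p1=13 p2=32; velocities now: v0=-1 v1=3 v2=4

Answer: 1,2 0,1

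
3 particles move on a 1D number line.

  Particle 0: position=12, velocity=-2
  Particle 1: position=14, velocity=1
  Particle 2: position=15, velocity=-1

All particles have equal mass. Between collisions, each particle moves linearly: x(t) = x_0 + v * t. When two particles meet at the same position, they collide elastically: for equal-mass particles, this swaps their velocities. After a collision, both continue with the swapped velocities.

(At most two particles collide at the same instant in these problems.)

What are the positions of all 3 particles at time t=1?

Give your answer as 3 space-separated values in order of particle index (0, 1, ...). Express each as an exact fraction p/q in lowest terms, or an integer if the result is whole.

Answer: 10 14 15

Derivation:
Collision at t=1/2: particles 1 and 2 swap velocities; positions: p0=11 p1=29/2 p2=29/2; velocities now: v0=-2 v1=-1 v2=1
Advance to t=1 (no further collisions before then); velocities: v0=-2 v1=-1 v2=1; positions = 10 14 15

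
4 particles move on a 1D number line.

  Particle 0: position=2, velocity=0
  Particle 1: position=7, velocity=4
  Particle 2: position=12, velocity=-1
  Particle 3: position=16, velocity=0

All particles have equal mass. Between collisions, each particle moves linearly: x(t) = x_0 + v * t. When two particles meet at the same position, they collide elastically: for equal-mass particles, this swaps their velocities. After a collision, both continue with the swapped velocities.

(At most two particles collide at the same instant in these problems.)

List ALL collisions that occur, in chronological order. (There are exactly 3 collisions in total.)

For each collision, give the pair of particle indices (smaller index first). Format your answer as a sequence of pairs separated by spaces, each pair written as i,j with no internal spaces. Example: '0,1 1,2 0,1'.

Answer: 1,2 2,3 0,1

Derivation:
Collision at t=1: particles 1 and 2 swap velocities; positions: p0=2 p1=11 p2=11 p3=16; velocities now: v0=0 v1=-1 v2=4 v3=0
Collision at t=9/4: particles 2 and 3 swap velocities; positions: p0=2 p1=39/4 p2=16 p3=16; velocities now: v0=0 v1=-1 v2=0 v3=4
Collision at t=10: particles 0 and 1 swap velocities; positions: p0=2 p1=2 p2=16 p3=47; velocities now: v0=-1 v1=0 v2=0 v3=4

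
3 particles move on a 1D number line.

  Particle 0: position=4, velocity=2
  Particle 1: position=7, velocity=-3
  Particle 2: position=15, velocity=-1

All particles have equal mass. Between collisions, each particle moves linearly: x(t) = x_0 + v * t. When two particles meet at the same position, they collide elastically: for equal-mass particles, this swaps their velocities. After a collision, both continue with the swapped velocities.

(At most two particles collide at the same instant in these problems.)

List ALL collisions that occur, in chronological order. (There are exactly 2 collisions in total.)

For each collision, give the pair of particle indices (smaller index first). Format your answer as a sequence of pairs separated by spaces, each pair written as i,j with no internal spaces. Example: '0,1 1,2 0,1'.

Collision at t=3/5: particles 0 and 1 swap velocities; positions: p0=26/5 p1=26/5 p2=72/5; velocities now: v0=-3 v1=2 v2=-1
Collision at t=11/3: particles 1 and 2 swap velocities; positions: p0=-4 p1=34/3 p2=34/3; velocities now: v0=-3 v1=-1 v2=2

Answer: 0,1 1,2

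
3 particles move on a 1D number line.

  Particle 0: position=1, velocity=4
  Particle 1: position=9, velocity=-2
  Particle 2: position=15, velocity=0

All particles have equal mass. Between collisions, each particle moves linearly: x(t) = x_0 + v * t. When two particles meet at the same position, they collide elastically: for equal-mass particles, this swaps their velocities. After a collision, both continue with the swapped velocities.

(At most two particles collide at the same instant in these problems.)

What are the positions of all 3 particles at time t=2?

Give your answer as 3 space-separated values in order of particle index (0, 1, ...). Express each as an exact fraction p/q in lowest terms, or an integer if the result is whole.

Collision at t=4/3: particles 0 and 1 swap velocities; positions: p0=19/3 p1=19/3 p2=15; velocities now: v0=-2 v1=4 v2=0
Advance to t=2 (no further collisions before then); velocities: v0=-2 v1=4 v2=0; positions = 5 9 15

Answer: 5 9 15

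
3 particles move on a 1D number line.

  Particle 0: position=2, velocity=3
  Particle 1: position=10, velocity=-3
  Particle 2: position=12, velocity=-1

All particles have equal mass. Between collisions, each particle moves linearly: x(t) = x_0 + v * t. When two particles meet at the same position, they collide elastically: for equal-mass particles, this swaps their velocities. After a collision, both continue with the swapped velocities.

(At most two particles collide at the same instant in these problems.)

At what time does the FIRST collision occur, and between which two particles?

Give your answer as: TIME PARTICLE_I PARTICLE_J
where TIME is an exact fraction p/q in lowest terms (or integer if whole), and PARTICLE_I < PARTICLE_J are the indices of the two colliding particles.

Pair (0,1): pos 2,10 vel 3,-3 -> gap=8, closing at 6/unit, collide at t=4/3
Pair (1,2): pos 10,12 vel -3,-1 -> not approaching (rel speed -2 <= 0)
Earliest collision: t=4/3 between 0 and 1

Answer: 4/3 0 1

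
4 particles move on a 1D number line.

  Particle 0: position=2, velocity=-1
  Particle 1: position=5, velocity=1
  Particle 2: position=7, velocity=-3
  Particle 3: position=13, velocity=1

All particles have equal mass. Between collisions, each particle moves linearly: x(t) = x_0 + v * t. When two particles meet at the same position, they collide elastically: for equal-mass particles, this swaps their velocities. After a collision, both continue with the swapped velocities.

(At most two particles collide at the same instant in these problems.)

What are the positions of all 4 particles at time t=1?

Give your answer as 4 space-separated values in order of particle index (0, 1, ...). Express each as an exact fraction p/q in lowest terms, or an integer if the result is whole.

Answer: 1 4 6 14

Derivation:
Collision at t=1/2: particles 1 and 2 swap velocities; positions: p0=3/2 p1=11/2 p2=11/2 p3=27/2; velocities now: v0=-1 v1=-3 v2=1 v3=1
Advance to t=1 (no further collisions before then); velocities: v0=-1 v1=-3 v2=1 v3=1; positions = 1 4 6 14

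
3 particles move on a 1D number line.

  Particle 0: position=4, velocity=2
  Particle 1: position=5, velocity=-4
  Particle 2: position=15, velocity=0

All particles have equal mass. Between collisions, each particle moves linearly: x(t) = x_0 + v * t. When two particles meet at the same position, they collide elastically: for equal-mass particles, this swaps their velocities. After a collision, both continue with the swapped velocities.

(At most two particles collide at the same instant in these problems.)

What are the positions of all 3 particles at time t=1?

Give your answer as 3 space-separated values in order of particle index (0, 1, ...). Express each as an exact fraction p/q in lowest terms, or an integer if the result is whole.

Answer: 1 6 15

Derivation:
Collision at t=1/6: particles 0 and 1 swap velocities; positions: p0=13/3 p1=13/3 p2=15; velocities now: v0=-4 v1=2 v2=0
Advance to t=1 (no further collisions before then); velocities: v0=-4 v1=2 v2=0; positions = 1 6 15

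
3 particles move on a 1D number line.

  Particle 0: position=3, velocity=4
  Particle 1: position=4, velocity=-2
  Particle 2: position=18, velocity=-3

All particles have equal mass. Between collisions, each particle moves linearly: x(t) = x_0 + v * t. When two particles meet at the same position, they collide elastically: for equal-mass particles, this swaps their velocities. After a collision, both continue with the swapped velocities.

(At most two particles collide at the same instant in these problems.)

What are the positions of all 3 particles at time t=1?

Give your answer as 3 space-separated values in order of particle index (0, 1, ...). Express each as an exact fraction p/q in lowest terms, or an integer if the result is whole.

Answer: 2 7 15

Derivation:
Collision at t=1/6: particles 0 and 1 swap velocities; positions: p0=11/3 p1=11/3 p2=35/2; velocities now: v0=-2 v1=4 v2=-3
Advance to t=1 (no further collisions before then); velocities: v0=-2 v1=4 v2=-3; positions = 2 7 15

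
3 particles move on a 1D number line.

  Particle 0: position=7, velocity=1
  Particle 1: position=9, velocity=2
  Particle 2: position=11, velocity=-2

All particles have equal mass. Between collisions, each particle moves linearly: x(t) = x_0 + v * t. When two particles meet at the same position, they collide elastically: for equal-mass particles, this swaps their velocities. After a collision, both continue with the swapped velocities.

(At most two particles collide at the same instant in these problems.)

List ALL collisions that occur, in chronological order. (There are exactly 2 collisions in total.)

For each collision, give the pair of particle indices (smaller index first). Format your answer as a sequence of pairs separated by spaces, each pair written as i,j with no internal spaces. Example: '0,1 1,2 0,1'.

Answer: 1,2 0,1

Derivation:
Collision at t=1/2: particles 1 and 2 swap velocities; positions: p0=15/2 p1=10 p2=10; velocities now: v0=1 v1=-2 v2=2
Collision at t=4/3: particles 0 and 1 swap velocities; positions: p0=25/3 p1=25/3 p2=35/3; velocities now: v0=-2 v1=1 v2=2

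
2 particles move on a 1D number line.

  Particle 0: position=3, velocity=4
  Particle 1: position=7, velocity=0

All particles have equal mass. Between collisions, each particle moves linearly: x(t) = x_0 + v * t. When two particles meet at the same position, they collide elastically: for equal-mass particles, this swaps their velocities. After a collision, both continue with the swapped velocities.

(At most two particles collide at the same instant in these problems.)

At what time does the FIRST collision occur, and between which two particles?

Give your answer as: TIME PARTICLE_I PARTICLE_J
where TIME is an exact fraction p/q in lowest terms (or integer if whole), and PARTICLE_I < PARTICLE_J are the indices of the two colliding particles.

Pair (0,1): pos 3,7 vel 4,0 -> gap=4, closing at 4/unit, collide at t=1
Earliest collision: t=1 between 0 and 1

Answer: 1 0 1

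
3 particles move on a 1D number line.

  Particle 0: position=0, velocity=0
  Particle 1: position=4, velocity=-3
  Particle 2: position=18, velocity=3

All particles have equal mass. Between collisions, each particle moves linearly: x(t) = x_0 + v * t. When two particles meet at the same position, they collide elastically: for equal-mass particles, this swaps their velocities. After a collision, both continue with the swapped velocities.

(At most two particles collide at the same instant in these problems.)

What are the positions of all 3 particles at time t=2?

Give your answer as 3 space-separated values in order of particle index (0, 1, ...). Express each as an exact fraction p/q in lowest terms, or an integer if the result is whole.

Answer: -2 0 24

Derivation:
Collision at t=4/3: particles 0 and 1 swap velocities; positions: p0=0 p1=0 p2=22; velocities now: v0=-3 v1=0 v2=3
Advance to t=2 (no further collisions before then); velocities: v0=-3 v1=0 v2=3; positions = -2 0 24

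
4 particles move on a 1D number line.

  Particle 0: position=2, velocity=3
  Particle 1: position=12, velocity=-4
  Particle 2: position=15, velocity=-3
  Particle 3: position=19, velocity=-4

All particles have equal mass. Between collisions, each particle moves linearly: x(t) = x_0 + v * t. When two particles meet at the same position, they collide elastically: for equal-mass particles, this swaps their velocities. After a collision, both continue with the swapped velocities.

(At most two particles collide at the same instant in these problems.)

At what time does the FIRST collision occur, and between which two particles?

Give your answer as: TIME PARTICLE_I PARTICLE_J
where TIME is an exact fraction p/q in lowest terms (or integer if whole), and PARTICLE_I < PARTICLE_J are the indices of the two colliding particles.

Pair (0,1): pos 2,12 vel 3,-4 -> gap=10, closing at 7/unit, collide at t=10/7
Pair (1,2): pos 12,15 vel -4,-3 -> not approaching (rel speed -1 <= 0)
Pair (2,3): pos 15,19 vel -3,-4 -> gap=4, closing at 1/unit, collide at t=4
Earliest collision: t=10/7 between 0 and 1

Answer: 10/7 0 1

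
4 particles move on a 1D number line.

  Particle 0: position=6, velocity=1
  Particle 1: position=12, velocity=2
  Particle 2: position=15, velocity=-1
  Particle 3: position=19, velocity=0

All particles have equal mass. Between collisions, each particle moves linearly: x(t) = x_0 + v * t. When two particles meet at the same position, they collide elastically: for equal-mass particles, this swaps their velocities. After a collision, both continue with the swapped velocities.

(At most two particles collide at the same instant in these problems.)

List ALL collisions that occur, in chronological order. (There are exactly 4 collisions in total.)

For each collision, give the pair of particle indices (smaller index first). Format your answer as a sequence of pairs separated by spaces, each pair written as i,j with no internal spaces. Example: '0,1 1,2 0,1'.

Answer: 1,2 2,3 0,1 1,2

Derivation:
Collision at t=1: particles 1 and 2 swap velocities; positions: p0=7 p1=14 p2=14 p3=19; velocities now: v0=1 v1=-1 v2=2 v3=0
Collision at t=7/2: particles 2 and 3 swap velocities; positions: p0=19/2 p1=23/2 p2=19 p3=19; velocities now: v0=1 v1=-1 v2=0 v3=2
Collision at t=9/2: particles 0 and 1 swap velocities; positions: p0=21/2 p1=21/2 p2=19 p3=21; velocities now: v0=-1 v1=1 v2=0 v3=2
Collision at t=13: particles 1 and 2 swap velocities; positions: p0=2 p1=19 p2=19 p3=38; velocities now: v0=-1 v1=0 v2=1 v3=2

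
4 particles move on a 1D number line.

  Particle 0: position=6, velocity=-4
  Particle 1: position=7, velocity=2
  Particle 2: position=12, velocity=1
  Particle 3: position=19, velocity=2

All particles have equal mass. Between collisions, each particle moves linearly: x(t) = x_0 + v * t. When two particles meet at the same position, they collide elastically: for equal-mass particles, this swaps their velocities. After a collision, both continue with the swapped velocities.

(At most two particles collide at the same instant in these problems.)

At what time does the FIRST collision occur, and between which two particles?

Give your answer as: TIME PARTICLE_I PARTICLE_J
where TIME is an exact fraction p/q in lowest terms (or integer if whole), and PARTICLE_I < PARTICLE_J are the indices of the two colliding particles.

Pair (0,1): pos 6,7 vel -4,2 -> not approaching (rel speed -6 <= 0)
Pair (1,2): pos 7,12 vel 2,1 -> gap=5, closing at 1/unit, collide at t=5
Pair (2,3): pos 12,19 vel 1,2 -> not approaching (rel speed -1 <= 0)
Earliest collision: t=5 between 1 and 2

Answer: 5 1 2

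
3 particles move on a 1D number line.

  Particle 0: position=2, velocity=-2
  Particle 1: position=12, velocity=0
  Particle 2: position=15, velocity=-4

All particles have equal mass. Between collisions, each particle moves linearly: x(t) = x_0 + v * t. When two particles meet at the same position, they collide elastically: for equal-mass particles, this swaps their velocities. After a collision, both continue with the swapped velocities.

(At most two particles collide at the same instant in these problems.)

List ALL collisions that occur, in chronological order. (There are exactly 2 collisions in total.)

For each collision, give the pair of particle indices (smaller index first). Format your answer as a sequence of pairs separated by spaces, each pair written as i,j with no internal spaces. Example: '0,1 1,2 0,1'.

Answer: 1,2 0,1

Derivation:
Collision at t=3/4: particles 1 and 2 swap velocities; positions: p0=1/2 p1=12 p2=12; velocities now: v0=-2 v1=-4 v2=0
Collision at t=13/2: particles 0 and 1 swap velocities; positions: p0=-11 p1=-11 p2=12; velocities now: v0=-4 v1=-2 v2=0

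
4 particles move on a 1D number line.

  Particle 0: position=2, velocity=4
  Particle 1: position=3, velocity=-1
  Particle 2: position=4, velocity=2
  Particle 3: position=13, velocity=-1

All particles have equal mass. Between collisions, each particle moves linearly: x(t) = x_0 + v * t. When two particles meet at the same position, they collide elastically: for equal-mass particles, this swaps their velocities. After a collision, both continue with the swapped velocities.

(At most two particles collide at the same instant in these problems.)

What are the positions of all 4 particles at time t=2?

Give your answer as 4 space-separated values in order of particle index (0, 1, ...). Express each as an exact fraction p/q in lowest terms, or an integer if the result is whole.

Collision at t=1/5: particles 0 and 1 swap velocities; positions: p0=14/5 p1=14/5 p2=22/5 p3=64/5; velocities now: v0=-1 v1=4 v2=2 v3=-1
Collision at t=1: particles 1 and 2 swap velocities; positions: p0=2 p1=6 p2=6 p3=12; velocities now: v0=-1 v1=2 v2=4 v3=-1
Advance to t=2 (no further collisions before then); velocities: v0=-1 v1=2 v2=4 v3=-1; positions = 1 8 10 11

Answer: 1 8 10 11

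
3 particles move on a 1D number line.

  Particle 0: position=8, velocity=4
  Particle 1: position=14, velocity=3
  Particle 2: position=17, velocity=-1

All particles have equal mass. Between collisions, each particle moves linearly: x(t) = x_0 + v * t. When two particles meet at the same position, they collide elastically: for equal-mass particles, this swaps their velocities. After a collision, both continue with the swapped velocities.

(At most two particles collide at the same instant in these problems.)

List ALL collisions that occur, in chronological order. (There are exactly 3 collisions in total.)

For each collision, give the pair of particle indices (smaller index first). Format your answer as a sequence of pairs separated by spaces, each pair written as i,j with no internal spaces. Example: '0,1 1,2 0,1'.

Answer: 1,2 0,1 1,2

Derivation:
Collision at t=3/4: particles 1 and 2 swap velocities; positions: p0=11 p1=65/4 p2=65/4; velocities now: v0=4 v1=-1 v2=3
Collision at t=9/5: particles 0 and 1 swap velocities; positions: p0=76/5 p1=76/5 p2=97/5; velocities now: v0=-1 v1=4 v2=3
Collision at t=6: particles 1 and 2 swap velocities; positions: p0=11 p1=32 p2=32; velocities now: v0=-1 v1=3 v2=4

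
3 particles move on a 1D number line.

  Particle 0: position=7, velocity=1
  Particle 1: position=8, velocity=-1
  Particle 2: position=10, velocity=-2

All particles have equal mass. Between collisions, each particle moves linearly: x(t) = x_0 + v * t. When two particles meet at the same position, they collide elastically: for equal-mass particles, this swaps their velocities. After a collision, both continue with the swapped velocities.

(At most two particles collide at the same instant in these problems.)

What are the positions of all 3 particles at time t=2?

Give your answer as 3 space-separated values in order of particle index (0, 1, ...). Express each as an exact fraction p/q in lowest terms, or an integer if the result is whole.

Answer: 6 6 9

Derivation:
Collision at t=1/2: particles 0 and 1 swap velocities; positions: p0=15/2 p1=15/2 p2=9; velocities now: v0=-1 v1=1 v2=-2
Collision at t=1: particles 1 and 2 swap velocities; positions: p0=7 p1=8 p2=8; velocities now: v0=-1 v1=-2 v2=1
Collision at t=2: particles 0 and 1 swap velocities; positions: p0=6 p1=6 p2=9; velocities now: v0=-2 v1=-1 v2=1
Advance to t=2 (no further collisions before then); velocities: v0=-2 v1=-1 v2=1; positions = 6 6 9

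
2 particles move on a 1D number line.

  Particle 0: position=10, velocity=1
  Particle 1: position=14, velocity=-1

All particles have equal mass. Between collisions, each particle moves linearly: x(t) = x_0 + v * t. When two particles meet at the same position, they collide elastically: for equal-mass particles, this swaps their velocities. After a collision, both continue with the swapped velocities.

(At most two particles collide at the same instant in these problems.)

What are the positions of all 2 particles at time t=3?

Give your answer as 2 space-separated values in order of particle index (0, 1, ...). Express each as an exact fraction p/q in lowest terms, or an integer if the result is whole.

Collision at t=2: particles 0 and 1 swap velocities; positions: p0=12 p1=12; velocities now: v0=-1 v1=1
Advance to t=3 (no further collisions before then); velocities: v0=-1 v1=1; positions = 11 13

Answer: 11 13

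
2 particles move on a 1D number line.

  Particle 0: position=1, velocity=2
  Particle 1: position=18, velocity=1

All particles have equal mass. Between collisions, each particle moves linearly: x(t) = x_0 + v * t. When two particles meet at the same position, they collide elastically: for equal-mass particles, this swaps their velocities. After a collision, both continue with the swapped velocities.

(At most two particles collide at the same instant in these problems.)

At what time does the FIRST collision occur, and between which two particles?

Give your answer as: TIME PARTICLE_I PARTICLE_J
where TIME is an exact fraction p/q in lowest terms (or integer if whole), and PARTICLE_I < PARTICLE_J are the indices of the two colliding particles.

Answer: 17 0 1

Derivation:
Pair (0,1): pos 1,18 vel 2,1 -> gap=17, closing at 1/unit, collide at t=17
Earliest collision: t=17 between 0 and 1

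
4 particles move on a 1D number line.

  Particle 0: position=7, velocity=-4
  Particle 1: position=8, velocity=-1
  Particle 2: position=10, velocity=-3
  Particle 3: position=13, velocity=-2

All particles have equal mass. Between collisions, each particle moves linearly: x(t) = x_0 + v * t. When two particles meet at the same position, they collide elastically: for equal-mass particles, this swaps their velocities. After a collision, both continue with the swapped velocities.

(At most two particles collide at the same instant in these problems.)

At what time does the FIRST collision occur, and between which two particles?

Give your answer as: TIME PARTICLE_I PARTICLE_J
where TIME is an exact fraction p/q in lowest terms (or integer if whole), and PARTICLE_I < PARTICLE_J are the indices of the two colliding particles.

Pair (0,1): pos 7,8 vel -4,-1 -> not approaching (rel speed -3 <= 0)
Pair (1,2): pos 8,10 vel -1,-3 -> gap=2, closing at 2/unit, collide at t=1
Pair (2,3): pos 10,13 vel -3,-2 -> not approaching (rel speed -1 <= 0)
Earliest collision: t=1 between 1 and 2

Answer: 1 1 2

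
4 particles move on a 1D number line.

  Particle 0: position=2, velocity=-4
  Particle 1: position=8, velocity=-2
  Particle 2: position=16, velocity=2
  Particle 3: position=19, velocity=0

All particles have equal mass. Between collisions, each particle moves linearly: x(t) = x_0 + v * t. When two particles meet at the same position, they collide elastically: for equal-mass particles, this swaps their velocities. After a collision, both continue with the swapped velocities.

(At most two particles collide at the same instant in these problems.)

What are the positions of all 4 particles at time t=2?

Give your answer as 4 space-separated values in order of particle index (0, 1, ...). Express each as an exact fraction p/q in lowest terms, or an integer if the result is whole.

Answer: -6 4 19 20

Derivation:
Collision at t=3/2: particles 2 and 3 swap velocities; positions: p0=-4 p1=5 p2=19 p3=19; velocities now: v0=-4 v1=-2 v2=0 v3=2
Advance to t=2 (no further collisions before then); velocities: v0=-4 v1=-2 v2=0 v3=2; positions = -6 4 19 20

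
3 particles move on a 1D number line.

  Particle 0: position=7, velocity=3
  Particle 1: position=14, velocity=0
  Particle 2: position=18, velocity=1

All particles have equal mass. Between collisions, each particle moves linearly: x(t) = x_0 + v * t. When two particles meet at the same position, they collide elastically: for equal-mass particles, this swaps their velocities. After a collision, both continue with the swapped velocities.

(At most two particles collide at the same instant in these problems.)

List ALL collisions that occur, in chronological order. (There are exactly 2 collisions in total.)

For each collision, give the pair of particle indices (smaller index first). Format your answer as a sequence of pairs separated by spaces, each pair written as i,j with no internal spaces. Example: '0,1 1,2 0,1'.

Answer: 0,1 1,2

Derivation:
Collision at t=7/3: particles 0 and 1 swap velocities; positions: p0=14 p1=14 p2=61/3; velocities now: v0=0 v1=3 v2=1
Collision at t=11/2: particles 1 and 2 swap velocities; positions: p0=14 p1=47/2 p2=47/2; velocities now: v0=0 v1=1 v2=3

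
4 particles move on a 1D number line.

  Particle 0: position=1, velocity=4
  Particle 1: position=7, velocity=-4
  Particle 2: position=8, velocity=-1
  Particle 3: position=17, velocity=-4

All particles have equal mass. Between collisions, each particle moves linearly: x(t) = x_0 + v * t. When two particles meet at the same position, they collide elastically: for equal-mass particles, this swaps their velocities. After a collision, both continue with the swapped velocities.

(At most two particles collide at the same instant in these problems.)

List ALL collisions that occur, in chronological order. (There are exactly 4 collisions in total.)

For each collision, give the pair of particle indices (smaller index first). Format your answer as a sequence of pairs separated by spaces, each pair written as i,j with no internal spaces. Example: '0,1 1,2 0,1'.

Collision at t=3/4: particles 0 and 1 swap velocities; positions: p0=4 p1=4 p2=29/4 p3=14; velocities now: v0=-4 v1=4 v2=-1 v3=-4
Collision at t=7/5: particles 1 and 2 swap velocities; positions: p0=7/5 p1=33/5 p2=33/5 p3=57/5; velocities now: v0=-4 v1=-1 v2=4 v3=-4
Collision at t=2: particles 2 and 3 swap velocities; positions: p0=-1 p1=6 p2=9 p3=9; velocities now: v0=-4 v1=-1 v2=-4 v3=4
Collision at t=3: particles 1 and 2 swap velocities; positions: p0=-5 p1=5 p2=5 p3=13; velocities now: v0=-4 v1=-4 v2=-1 v3=4

Answer: 0,1 1,2 2,3 1,2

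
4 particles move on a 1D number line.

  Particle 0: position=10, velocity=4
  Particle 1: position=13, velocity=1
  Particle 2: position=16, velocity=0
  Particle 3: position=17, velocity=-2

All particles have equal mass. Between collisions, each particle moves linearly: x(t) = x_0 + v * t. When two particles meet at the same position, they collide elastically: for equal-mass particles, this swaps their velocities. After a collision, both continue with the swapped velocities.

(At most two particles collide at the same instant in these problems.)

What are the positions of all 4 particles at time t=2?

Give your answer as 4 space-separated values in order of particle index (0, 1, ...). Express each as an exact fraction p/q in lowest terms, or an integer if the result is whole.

Collision at t=1/2: particles 2 and 3 swap velocities; positions: p0=12 p1=27/2 p2=16 p3=16; velocities now: v0=4 v1=1 v2=-2 v3=0
Collision at t=1: particles 0 and 1 swap velocities; positions: p0=14 p1=14 p2=15 p3=16; velocities now: v0=1 v1=4 v2=-2 v3=0
Collision at t=7/6: particles 1 and 2 swap velocities; positions: p0=85/6 p1=44/3 p2=44/3 p3=16; velocities now: v0=1 v1=-2 v2=4 v3=0
Collision at t=4/3: particles 0 and 1 swap velocities; positions: p0=43/3 p1=43/3 p2=46/3 p3=16; velocities now: v0=-2 v1=1 v2=4 v3=0
Collision at t=3/2: particles 2 and 3 swap velocities; positions: p0=14 p1=29/2 p2=16 p3=16; velocities now: v0=-2 v1=1 v2=0 v3=4
Advance to t=2 (no further collisions before then); velocities: v0=-2 v1=1 v2=0 v3=4; positions = 13 15 16 18

Answer: 13 15 16 18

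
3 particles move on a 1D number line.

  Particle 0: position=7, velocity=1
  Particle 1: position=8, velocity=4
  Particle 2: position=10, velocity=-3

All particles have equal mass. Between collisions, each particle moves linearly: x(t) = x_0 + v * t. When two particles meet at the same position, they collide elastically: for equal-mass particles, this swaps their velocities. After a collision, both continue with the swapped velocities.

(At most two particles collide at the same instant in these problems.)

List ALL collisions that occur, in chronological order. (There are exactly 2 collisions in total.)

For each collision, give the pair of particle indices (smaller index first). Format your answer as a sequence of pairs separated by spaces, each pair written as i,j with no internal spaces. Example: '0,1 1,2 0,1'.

Answer: 1,2 0,1

Derivation:
Collision at t=2/7: particles 1 and 2 swap velocities; positions: p0=51/7 p1=64/7 p2=64/7; velocities now: v0=1 v1=-3 v2=4
Collision at t=3/4: particles 0 and 1 swap velocities; positions: p0=31/4 p1=31/4 p2=11; velocities now: v0=-3 v1=1 v2=4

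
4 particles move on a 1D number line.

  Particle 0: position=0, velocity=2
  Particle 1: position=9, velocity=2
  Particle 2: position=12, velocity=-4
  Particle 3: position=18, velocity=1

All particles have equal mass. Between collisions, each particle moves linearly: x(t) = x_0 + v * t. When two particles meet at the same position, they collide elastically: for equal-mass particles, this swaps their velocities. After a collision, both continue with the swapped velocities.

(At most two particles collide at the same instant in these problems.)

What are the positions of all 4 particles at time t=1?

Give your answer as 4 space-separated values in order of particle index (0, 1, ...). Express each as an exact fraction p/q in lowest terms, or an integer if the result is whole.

Collision at t=1/2: particles 1 and 2 swap velocities; positions: p0=1 p1=10 p2=10 p3=37/2; velocities now: v0=2 v1=-4 v2=2 v3=1
Advance to t=1 (no further collisions before then); velocities: v0=2 v1=-4 v2=2 v3=1; positions = 2 8 11 19

Answer: 2 8 11 19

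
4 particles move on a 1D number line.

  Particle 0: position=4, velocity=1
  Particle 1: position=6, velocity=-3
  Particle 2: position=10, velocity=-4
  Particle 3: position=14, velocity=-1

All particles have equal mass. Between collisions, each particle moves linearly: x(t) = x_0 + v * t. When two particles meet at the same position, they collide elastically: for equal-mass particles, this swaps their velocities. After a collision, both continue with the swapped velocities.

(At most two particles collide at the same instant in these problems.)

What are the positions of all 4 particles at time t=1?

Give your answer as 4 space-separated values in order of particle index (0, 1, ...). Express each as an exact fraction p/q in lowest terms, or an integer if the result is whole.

Answer: 3 5 6 13

Derivation:
Collision at t=1/2: particles 0 and 1 swap velocities; positions: p0=9/2 p1=9/2 p2=8 p3=27/2; velocities now: v0=-3 v1=1 v2=-4 v3=-1
Advance to t=1 (no further collisions before then); velocities: v0=-3 v1=1 v2=-4 v3=-1; positions = 3 5 6 13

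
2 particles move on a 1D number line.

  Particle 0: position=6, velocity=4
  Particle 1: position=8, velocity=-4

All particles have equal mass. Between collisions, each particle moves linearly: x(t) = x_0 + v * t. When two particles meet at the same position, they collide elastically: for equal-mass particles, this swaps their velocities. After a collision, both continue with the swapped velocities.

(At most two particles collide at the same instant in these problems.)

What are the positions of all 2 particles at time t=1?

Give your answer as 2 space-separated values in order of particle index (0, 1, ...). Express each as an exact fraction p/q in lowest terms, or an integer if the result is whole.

Answer: 4 10

Derivation:
Collision at t=1/4: particles 0 and 1 swap velocities; positions: p0=7 p1=7; velocities now: v0=-4 v1=4
Advance to t=1 (no further collisions before then); velocities: v0=-4 v1=4; positions = 4 10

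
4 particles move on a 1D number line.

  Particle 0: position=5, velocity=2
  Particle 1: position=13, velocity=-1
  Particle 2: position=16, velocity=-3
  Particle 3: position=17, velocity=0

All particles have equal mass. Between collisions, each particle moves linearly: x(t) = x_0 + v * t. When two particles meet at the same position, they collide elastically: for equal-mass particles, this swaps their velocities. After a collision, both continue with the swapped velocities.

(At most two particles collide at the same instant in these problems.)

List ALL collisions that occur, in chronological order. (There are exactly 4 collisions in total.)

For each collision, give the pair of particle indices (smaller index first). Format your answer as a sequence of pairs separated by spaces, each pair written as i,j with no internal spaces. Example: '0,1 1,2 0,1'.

Answer: 1,2 0,1 1,2 2,3

Derivation:
Collision at t=3/2: particles 1 and 2 swap velocities; positions: p0=8 p1=23/2 p2=23/2 p3=17; velocities now: v0=2 v1=-3 v2=-1 v3=0
Collision at t=11/5: particles 0 and 1 swap velocities; positions: p0=47/5 p1=47/5 p2=54/5 p3=17; velocities now: v0=-3 v1=2 v2=-1 v3=0
Collision at t=8/3: particles 1 and 2 swap velocities; positions: p0=8 p1=31/3 p2=31/3 p3=17; velocities now: v0=-3 v1=-1 v2=2 v3=0
Collision at t=6: particles 2 and 3 swap velocities; positions: p0=-2 p1=7 p2=17 p3=17; velocities now: v0=-3 v1=-1 v2=0 v3=2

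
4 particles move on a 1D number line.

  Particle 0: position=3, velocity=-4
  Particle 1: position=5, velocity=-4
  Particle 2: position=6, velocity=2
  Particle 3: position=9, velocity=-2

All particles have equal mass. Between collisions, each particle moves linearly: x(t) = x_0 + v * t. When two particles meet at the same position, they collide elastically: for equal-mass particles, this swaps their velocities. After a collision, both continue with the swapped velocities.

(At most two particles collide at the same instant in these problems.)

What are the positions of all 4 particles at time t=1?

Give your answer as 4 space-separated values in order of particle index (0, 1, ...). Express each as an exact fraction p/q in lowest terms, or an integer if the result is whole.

Collision at t=3/4: particles 2 and 3 swap velocities; positions: p0=0 p1=2 p2=15/2 p3=15/2; velocities now: v0=-4 v1=-4 v2=-2 v3=2
Advance to t=1 (no further collisions before then); velocities: v0=-4 v1=-4 v2=-2 v3=2; positions = -1 1 7 8

Answer: -1 1 7 8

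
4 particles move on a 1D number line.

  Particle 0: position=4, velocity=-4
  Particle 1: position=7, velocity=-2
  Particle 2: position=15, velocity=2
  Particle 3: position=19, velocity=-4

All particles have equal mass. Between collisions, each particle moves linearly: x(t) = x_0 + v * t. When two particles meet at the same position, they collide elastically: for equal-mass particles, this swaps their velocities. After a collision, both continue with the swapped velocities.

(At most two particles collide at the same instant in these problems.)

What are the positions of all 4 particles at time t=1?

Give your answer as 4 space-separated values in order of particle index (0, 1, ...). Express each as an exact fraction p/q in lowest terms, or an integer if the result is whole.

Answer: 0 5 15 17

Derivation:
Collision at t=2/3: particles 2 and 3 swap velocities; positions: p0=4/3 p1=17/3 p2=49/3 p3=49/3; velocities now: v0=-4 v1=-2 v2=-4 v3=2
Advance to t=1 (no further collisions before then); velocities: v0=-4 v1=-2 v2=-4 v3=2; positions = 0 5 15 17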